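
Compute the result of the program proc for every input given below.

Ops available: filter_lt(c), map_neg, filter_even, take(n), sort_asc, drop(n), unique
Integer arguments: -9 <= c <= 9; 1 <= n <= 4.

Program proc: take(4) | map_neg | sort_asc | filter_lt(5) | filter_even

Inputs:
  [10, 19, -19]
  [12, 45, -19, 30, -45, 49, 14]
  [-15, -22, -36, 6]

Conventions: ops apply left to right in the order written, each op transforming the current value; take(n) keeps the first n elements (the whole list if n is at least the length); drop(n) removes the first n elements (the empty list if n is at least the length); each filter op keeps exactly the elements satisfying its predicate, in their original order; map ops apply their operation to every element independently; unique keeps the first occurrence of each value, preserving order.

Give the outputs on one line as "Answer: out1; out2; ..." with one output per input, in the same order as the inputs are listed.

[-10]; [-30, -12]; [-6]

Execution, op by op:
  [10, 19, -19] -> [10, 19, -19] -> [-10, -19, 19] -> [-19, -10, 19] -> [-19, -10] -> [-10]
  [12, 45, -19, 30, -45, 49, 14] -> [12, 45, -19, 30] -> [-12, -45, 19, -30] -> [-45, -30, -12, 19] -> [-45, -30, -12] -> [-30, -12]
  [-15, -22, -36, 6] -> [-15, -22, -36, 6] -> [15, 22, 36, -6] -> [-6, 15, 22, 36] -> [-6] -> [-6]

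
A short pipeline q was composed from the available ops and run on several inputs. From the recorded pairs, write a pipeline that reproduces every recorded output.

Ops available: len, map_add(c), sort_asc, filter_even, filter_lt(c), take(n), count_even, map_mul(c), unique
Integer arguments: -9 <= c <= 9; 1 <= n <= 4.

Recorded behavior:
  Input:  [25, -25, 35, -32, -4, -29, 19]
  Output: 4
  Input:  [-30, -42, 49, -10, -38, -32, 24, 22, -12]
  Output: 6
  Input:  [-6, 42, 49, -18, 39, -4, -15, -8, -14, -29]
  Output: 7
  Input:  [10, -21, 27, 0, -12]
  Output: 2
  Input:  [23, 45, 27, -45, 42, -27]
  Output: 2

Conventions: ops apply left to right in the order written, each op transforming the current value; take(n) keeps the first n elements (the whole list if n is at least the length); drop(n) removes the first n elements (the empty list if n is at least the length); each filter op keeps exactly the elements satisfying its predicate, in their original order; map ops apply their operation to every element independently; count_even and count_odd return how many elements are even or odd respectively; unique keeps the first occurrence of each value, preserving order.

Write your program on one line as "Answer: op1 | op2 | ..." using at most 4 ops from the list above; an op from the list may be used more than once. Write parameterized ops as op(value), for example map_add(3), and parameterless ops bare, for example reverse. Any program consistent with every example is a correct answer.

filter_lt(0) | map_mul(8) | map_add(8) | len

Check, running the answer program on each example:
  [25, -25, 35, -32, -4, -29, 19] -> [-25, -32, -4, -29] -> [-200, -256, -32, -232] -> [-192, -248, -24, -224] -> 4
  [-30, -42, 49, -10, -38, -32, 24, 22, -12] -> [-30, -42, -10, -38, -32, -12] -> [-240, -336, -80, -304, -256, -96] -> [-232, -328, -72, -296, -248, -88] -> 6
  [-6, 42, 49, -18, 39, -4, -15, -8, -14, -29] -> [-6, -18, -4, -15, -8, -14, -29] -> [-48, -144, -32, -120, -64, -112, -232] -> [-40, -136, -24, -112, -56, -104, -224] -> 7
  [10, -21, 27, 0, -12] -> [-21, -12] -> [-168, -96] -> [-160, -88] -> 2
  [23, 45, 27, -45, 42, -27] -> [-45, -27] -> [-360, -216] -> [-352, -208] -> 2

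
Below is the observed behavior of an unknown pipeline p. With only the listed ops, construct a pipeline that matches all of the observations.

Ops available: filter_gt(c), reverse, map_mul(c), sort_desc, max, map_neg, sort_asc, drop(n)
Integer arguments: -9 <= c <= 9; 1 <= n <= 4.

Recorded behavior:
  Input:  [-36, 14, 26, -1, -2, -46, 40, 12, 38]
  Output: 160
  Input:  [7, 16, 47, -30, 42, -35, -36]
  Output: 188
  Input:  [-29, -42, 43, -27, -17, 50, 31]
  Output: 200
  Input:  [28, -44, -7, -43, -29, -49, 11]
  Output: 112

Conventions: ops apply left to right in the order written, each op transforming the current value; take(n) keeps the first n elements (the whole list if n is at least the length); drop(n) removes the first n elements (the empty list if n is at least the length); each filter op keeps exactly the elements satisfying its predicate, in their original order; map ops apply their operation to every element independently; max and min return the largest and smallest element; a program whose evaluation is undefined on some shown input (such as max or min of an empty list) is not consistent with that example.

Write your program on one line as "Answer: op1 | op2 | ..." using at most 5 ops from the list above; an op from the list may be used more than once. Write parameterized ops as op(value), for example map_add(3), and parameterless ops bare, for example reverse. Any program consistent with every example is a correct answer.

map_neg | sort_asc | map_mul(-4) | max

Check, running the answer program on each example:
  [-36, 14, 26, -1, -2, -46, 40, 12, 38] -> [36, -14, -26, 1, 2, 46, -40, -12, -38] -> [-40, -38, -26, -14, -12, 1, 2, 36, 46] -> [160, 152, 104, 56, 48, -4, -8, -144, -184] -> 160
  [7, 16, 47, -30, 42, -35, -36] -> [-7, -16, -47, 30, -42, 35, 36] -> [-47, -42, -16, -7, 30, 35, 36] -> [188, 168, 64, 28, -120, -140, -144] -> 188
  [-29, -42, 43, -27, -17, 50, 31] -> [29, 42, -43, 27, 17, -50, -31] -> [-50, -43, -31, 17, 27, 29, 42] -> [200, 172, 124, -68, -108, -116, -168] -> 200
  [28, -44, -7, -43, -29, -49, 11] -> [-28, 44, 7, 43, 29, 49, -11] -> [-28, -11, 7, 29, 43, 44, 49] -> [112, 44, -28, -116, -172, -176, -196] -> 112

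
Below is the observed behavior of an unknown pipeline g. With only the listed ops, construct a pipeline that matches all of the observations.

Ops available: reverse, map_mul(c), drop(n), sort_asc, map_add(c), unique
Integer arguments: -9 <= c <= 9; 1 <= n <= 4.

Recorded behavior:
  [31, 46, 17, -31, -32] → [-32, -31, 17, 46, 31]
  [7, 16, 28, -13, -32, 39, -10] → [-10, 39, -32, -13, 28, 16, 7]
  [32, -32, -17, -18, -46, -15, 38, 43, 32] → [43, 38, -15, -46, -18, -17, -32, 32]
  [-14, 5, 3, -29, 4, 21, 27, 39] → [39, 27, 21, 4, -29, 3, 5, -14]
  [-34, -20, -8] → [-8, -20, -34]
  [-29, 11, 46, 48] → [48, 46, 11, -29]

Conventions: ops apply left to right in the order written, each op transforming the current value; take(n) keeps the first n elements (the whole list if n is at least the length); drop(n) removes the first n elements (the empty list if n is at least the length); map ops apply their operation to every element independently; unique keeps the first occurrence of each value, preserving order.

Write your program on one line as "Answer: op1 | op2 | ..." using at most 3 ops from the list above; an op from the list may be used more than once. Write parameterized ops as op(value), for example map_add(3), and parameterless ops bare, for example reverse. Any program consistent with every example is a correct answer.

unique | reverse

Check, running the answer program on each example:
  [31, 46, 17, -31, -32] -> [31, 46, 17, -31, -32] -> [-32, -31, 17, 46, 31]
  [7, 16, 28, -13, -32, 39, -10] -> [7, 16, 28, -13, -32, 39, -10] -> [-10, 39, -32, -13, 28, 16, 7]
  [32, -32, -17, -18, -46, -15, 38, 43, 32] -> [32, -32, -17, -18, -46, -15, 38, 43] -> [43, 38, -15, -46, -18, -17, -32, 32]
  [-14, 5, 3, -29, 4, 21, 27, 39] -> [-14, 5, 3, -29, 4, 21, 27, 39] -> [39, 27, 21, 4, -29, 3, 5, -14]
  [-34, -20, -8] -> [-34, -20, -8] -> [-8, -20, -34]
  [-29, 11, 46, 48] -> [-29, 11, 46, 48] -> [48, 46, 11, -29]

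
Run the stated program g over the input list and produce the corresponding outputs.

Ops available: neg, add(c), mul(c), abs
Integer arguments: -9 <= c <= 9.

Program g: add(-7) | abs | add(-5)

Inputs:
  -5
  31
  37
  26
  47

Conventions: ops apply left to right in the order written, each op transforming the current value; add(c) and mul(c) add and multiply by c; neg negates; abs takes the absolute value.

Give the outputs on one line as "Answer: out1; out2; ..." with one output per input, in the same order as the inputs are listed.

Execution, op by op:
  -5 -> -12 -> 12 -> 7
  31 -> 24 -> 24 -> 19
  37 -> 30 -> 30 -> 25
  26 -> 19 -> 19 -> 14
  47 -> 40 -> 40 -> 35

7; 19; 25; 14; 35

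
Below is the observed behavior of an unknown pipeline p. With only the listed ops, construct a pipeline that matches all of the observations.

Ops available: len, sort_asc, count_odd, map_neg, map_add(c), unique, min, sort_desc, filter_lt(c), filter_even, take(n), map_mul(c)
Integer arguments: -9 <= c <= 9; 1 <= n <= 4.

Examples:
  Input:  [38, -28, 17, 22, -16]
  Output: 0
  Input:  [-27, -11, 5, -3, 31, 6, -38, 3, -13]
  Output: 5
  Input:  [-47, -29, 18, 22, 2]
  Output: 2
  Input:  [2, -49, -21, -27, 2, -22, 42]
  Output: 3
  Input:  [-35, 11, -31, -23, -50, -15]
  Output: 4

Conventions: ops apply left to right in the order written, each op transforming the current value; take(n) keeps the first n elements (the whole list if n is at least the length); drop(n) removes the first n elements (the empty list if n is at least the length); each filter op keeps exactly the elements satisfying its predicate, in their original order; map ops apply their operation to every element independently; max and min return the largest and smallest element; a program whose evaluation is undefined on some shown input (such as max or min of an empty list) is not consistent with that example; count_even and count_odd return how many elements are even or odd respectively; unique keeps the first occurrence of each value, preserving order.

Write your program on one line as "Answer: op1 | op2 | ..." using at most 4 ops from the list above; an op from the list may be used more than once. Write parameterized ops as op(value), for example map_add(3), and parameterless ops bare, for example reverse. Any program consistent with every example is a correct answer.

sort_desc | filter_lt(4) | map_neg | count_odd

Check, running the answer program on each example:
  [38, -28, 17, 22, -16] -> [38, 22, 17, -16, -28] -> [-16, -28] -> [16, 28] -> 0
  [-27, -11, 5, -3, 31, 6, -38, 3, -13] -> [31, 6, 5, 3, -3, -11, -13, -27, -38] -> [3, -3, -11, -13, -27, -38] -> [-3, 3, 11, 13, 27, 38] -> 5
  [-47, -29, 18, 22, 2] -> [22, 18, 2, -29, -47] -> [2, -29, -47] -> [-2, 29, 47] -> 2
  [2, -49, -21, -27, 2, -22, 42] -> [42, 2, 2, -21, -22, -27, -49] -> [2, 2, -21, -22, -27, -49] -> [-2, -2, 21, 22, 27, 49] -> 3
  [-35, 11, -31, -23, -50, -15] -> [11, -15, -23, -31, -35, -50] -> [-15, -23, -31, -35, -50] -> [15, 23, 31, 35, 50] -> 4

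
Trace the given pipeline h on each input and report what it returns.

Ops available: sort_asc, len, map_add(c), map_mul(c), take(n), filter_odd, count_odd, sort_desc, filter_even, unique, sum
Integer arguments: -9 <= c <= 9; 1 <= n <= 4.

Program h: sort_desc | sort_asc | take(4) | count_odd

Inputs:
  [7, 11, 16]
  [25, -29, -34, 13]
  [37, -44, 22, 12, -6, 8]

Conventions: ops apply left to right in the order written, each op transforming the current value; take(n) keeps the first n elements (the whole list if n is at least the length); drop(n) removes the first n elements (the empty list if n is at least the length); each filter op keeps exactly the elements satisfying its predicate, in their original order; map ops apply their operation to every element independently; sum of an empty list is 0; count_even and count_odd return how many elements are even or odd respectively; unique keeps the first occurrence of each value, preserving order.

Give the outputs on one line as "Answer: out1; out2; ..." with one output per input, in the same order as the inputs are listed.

2; 3; 0

Execution, op by op:
  [7, 11, 16] -> [16, 11, 7] -> [7, 11, 16] -> [7, 11, 16] -> 2
  [25, -29, -34, 13] -> [25, 13, -29, -34] -> [-34, -29, 13, 25] -> [-34, -29, 13, 25] -> 3
  [37, -44, 22, 12, -6, 8] -> [37, 22, 12, 8, -6, -44] -> [-44, -6, 8, 12, 22, 37] -> [-44, -6, 8, 12] -> 0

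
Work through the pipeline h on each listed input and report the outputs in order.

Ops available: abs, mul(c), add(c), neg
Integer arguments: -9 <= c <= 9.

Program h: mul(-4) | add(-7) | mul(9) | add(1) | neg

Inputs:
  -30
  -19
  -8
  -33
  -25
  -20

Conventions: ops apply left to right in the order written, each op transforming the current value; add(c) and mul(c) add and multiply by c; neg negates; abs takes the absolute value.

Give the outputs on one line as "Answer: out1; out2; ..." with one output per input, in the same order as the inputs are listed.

-1018; -622; -226; -1126; -838; -658

Execution, op by op:
  -30 -> 120 -> 113 -> 1017 -> 1018 -> -1018
  -19 -> 76 -> 69 -> 621 -> 622 -> -622
  -8 -> 32 -> 25 -> 225 -> 226 -> -226
  -33 -> 132 -> 125 -> 1125 -> 1126 -> -1126
  -25 -> 100 -> 93 -> 837 -> 838 -> -838
  -20 -> 80 -> 73 -> 657 -> 658 -> -658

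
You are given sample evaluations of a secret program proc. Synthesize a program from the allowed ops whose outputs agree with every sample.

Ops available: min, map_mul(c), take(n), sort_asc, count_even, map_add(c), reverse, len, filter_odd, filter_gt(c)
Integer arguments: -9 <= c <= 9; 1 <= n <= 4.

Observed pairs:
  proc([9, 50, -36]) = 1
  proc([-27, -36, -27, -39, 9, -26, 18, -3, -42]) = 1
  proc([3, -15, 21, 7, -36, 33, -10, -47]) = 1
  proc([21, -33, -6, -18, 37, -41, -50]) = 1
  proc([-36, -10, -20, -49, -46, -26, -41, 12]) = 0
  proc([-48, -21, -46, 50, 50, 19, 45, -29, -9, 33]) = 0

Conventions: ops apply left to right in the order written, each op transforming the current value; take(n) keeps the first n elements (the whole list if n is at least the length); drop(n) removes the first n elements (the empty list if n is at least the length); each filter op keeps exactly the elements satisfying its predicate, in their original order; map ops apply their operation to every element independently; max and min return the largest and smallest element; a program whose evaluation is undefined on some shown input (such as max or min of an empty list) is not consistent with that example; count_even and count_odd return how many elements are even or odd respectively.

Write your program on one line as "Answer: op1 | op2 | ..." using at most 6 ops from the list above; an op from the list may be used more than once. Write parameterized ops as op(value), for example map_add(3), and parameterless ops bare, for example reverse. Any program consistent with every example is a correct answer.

take(1) | map_add(2) | map_mul(7) | map_add(7) | count_even

Check, running the answer program on each example:
  [9, 50, -36] -> [9] -> [11] -> [77] -> [84] -> 1
  [-27, -36, -27, -39, 9, -26, 18, -3, -42] -> [-27] -> [-25] -> [-175] -> [-168] -> 1
  [3, -15, 21, 7, -36, 33, -10, -47] -> [3] -> [5] -> [35] -> [42] -> 1
  [21, -33, -6, -18, 37, -41, -50] -> [21] -> [23] -> [161] -> [168] -> 1
  [-36, -10, -20, -49, -46, -26, -41, 12] -> [-36] -> [-34] -> [-238] -> [-231] -> 0
  [-48, -21, -46, 50, 50, 19, 45, -29, -9, 33] -> [-48] -> [-46] -> [-322] -> [-315] -> 0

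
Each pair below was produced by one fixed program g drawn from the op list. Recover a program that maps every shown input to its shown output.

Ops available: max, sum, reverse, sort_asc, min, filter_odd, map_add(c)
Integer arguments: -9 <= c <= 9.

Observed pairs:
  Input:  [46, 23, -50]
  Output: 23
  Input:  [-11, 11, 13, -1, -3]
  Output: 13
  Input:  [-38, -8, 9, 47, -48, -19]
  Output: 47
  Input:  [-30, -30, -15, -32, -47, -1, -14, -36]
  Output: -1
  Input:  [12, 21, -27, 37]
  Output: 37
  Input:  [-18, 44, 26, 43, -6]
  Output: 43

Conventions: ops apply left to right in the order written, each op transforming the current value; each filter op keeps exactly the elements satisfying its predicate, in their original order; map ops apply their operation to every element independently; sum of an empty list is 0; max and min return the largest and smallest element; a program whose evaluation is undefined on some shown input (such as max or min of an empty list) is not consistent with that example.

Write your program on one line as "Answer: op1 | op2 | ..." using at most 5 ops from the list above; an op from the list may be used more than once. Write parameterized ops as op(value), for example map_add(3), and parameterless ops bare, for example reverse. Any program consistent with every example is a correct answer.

reverse | sort_asc | filter_odd | max

Check, running the answer program on each example:
  [46, 23, -50] -> [-50, 23, 46] -> [-50, 23, 46] -> [23] -> 23
  [-11, 11, 13, -1, -3] -> [-3, -1, 13, 11, -11] -> [-11, -3, -1, 11, 13] -> [-11, -3, -1, 11, 13] -> 13
  [-38, -8, 9, 47, -48, -19] -> [-19, -48, 47, 9, -8, -38] -> [-48, -38, -19, -8, 9, 47] -> [-19, 9, 47] -> 47
  [-30, -30, -15, -32, -47, -1, -14, -36] -> [-36, -14, -1, -47, -32, -15, -30, -30] -> [-47, -36, -32, -30, -30, -15, -14, -1] -> [-47, -15, -1] -> -1
  [12, 21, -27, 37] -> [37, -27, 21, 12] -> [-27, 12, 21, 37] -> [-27, 21, 37] -> 37
  [-18, 44, 26, 43, -6] -> [-6, 43, 26, 44, -18] -> [-18, -6, 26, 43, 44] -> [43] -> 43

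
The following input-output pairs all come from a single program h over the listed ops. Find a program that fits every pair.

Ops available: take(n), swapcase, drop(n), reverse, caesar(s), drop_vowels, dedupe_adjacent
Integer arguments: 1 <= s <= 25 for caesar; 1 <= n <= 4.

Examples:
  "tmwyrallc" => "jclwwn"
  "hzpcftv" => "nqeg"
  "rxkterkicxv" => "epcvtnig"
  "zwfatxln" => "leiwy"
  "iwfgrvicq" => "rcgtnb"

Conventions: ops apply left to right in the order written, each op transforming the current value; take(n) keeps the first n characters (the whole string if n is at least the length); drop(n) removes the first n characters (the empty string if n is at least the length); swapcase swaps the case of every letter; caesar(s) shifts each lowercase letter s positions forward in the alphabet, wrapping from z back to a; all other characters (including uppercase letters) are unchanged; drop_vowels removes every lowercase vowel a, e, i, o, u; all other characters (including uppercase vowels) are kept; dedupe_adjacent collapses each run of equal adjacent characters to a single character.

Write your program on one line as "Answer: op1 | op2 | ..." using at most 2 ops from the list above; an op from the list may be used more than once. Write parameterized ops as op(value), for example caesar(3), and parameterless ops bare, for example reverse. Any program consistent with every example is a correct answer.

caesar(11) | drop(3)

Check, running the answer program on each example:
  "tmwyrallc" -> "exhjclwwn" -> "jclwwn"
  "hzpcftv" -> "skanqeg" -> "nqeg"
  "rxkterkicxv" -> "civepcvtnig" -> "epcvtnig"
  "zwfatxln" -> "khqleiwy" -> "leiwy"
  "iwfgrvicq" -> "thqrcgtnb" -> "rcgtnb"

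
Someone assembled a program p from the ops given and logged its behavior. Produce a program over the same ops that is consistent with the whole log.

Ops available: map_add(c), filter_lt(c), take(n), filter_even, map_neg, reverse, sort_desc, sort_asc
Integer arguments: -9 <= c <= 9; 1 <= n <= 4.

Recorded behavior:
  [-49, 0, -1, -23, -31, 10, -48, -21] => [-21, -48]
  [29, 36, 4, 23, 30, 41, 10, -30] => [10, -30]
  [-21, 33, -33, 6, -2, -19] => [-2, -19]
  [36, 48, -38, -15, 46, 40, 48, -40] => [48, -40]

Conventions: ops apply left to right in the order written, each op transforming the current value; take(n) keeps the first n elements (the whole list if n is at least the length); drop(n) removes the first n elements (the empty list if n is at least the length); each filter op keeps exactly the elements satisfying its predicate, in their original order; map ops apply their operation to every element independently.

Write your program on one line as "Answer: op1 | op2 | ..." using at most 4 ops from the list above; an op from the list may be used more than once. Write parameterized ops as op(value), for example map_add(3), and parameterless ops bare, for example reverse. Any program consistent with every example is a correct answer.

reverse | take(2) | sort_asc | reverse

Check, running the answer program on each example:
  [-49, 0, -1, -23, -31, 10, -48, -21] -> [-21, -48, 10, -31, -23, -1, 0, -49] -> [-21, -48] -> [-48, -21] -> [-21, -48]
  [29, 36, 4, 23, 30, 41, 10, -30] -> [-30, 10, 41, 30, 23, 4, 36, 29] -> [-30, 10] -> [-30, 10] -> [10, -30]
  [-21, 33, -33, 6, -2, -19] -> [-19, -2, 6, -33, 33, -21] -> [-19, -2] -> [-19, -2] -> [-2, -19]
  [36, 48, -38, -15, 46, 40, 48, -40] -> [-40, 48, 40, 46, -15, -38, 48, 36] -> [-40, 48] -> [-40, 48] -> [48, -40]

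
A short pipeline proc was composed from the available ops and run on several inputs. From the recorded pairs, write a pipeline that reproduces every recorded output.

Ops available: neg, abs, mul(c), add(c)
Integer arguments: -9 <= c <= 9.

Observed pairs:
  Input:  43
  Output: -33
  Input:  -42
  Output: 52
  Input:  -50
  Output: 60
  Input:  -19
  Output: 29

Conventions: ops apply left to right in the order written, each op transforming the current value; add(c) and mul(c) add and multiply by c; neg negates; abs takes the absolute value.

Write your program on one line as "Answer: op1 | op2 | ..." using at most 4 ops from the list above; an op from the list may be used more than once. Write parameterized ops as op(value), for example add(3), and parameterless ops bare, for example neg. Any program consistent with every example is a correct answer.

add(-3) | neg | add(7)

Check, running the answer program on each example:
  43 -> 40 -> -40 -> -33
  -42 -> -45 -> 45 -> 52
  -50 -> -53 -> 53 -> 60
  -19 -> -22 -> 22 -> 29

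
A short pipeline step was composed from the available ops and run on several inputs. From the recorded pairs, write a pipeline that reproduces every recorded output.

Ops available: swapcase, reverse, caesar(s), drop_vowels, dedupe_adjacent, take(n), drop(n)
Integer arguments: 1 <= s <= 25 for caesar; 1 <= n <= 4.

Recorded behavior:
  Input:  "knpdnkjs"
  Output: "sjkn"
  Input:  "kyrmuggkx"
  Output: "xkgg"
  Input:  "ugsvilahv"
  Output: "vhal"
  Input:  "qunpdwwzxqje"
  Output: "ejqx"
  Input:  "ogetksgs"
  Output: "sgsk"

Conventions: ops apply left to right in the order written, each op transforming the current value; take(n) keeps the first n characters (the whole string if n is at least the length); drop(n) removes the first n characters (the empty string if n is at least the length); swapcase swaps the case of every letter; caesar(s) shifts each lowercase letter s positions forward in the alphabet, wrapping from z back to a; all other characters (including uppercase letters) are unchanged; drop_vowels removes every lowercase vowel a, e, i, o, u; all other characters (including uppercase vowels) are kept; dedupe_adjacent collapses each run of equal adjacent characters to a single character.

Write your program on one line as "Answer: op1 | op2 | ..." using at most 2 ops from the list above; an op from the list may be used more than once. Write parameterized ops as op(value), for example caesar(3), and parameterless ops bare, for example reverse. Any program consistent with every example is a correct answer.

reverse | take(4)

Check, running the answer program on each example:
  "knpdnkjs" -> "sjkndpnk" -> "sjkn"
  "kyrmuggkx" -> "xkggumryk" -> "xkgg"
  "ugsvilahv" -> "vhalivsgu" -> "vhal"
  "qunpdwwzxqje" -> "ejqxzwwdpnuq" -> "ejqx"
  "ogetksgs" -> "sgsktego" -> "sgsk"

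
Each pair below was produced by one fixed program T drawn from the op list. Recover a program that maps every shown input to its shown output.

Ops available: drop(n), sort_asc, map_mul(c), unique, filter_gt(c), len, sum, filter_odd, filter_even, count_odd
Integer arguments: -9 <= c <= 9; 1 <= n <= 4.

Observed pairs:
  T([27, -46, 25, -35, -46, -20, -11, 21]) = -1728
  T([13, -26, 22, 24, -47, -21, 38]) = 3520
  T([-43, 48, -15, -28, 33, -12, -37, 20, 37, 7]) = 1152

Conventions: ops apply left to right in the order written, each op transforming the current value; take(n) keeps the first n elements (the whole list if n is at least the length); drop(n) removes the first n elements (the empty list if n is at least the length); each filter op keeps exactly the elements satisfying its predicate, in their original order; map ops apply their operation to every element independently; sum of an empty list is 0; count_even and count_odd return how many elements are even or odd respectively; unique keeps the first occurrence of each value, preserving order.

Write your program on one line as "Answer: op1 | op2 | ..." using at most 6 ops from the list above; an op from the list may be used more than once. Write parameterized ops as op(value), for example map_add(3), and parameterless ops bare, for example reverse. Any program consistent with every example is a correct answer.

filter_odd | map_mul(8) | sort_asc | map_mul(-8) | sum

Check, running the answer program on each example:
  [27, -46, 25, -35, -46, -20, -11, 21] -> [27, 25, -35, -11, 21] -> [216, 200, -280, -88, 168] -> [-280, -88, 168, 200, 216] -> [2240, 704, -1344, -1600, -1728] -> -1728
  [13, -26, 22, 24, -47, -21, 38] -> [13, -47, -21] -> [104, -376, -168] -> [-376, -168, 104] -> [3008, 1344, -832] -> 3520
  [-43, 48, -15, -28, 33, -12, -37, 20, 37, 7] -> [-43, -15, 33, -37, 37, 7] -> [-344, -120, 264, -296, 296, 56] -> [-344, -296, -120, 56, 264, 296] -> [2752, 2368, 960, -448, -2112, -2368] -> 1152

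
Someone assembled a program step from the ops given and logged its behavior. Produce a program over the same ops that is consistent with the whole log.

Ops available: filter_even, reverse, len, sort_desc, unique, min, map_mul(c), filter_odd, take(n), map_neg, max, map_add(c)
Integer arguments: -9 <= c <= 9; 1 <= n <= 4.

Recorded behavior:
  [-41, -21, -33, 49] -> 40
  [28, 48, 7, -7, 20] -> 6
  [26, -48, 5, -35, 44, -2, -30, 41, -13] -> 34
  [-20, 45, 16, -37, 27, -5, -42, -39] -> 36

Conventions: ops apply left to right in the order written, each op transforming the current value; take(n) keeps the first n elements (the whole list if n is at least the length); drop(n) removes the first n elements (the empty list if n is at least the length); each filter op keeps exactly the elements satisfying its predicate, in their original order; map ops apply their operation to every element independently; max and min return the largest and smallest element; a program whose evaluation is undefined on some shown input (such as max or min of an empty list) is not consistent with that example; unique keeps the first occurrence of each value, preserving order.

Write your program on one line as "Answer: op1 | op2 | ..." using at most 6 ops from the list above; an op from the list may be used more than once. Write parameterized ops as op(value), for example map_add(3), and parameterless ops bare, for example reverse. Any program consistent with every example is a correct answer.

take(4) | filter_odd | map_neg | map_add(-1) | max

Check, running the answer program on each example:
  [-41, -21, -33, 49] -> [-41, -21, -33, 49] -> [-41, -21, -33, 49] -> [41, 21, 33, -49] -> [40, 20, 32, -50] -> 40
  [28, 48, 7, -7, 20] -> [28, 48, 7, -7] -> [7, -7] -> [-7, 7] -> [-8, 6] -> 6
  [26, -48, 5, -35, 44, -2, -30, 41, -13] -> [26, -48, 5, -35] -> [5, -35] -> [-5, 35] -> [-6, 34] -> 34
  [-20, 45, 16, -37, 27, -5, -42, -39] -> [-20, 45, 16, -37] -> [45, -37] -> [-45, 37] -> [-46, 36] -> 36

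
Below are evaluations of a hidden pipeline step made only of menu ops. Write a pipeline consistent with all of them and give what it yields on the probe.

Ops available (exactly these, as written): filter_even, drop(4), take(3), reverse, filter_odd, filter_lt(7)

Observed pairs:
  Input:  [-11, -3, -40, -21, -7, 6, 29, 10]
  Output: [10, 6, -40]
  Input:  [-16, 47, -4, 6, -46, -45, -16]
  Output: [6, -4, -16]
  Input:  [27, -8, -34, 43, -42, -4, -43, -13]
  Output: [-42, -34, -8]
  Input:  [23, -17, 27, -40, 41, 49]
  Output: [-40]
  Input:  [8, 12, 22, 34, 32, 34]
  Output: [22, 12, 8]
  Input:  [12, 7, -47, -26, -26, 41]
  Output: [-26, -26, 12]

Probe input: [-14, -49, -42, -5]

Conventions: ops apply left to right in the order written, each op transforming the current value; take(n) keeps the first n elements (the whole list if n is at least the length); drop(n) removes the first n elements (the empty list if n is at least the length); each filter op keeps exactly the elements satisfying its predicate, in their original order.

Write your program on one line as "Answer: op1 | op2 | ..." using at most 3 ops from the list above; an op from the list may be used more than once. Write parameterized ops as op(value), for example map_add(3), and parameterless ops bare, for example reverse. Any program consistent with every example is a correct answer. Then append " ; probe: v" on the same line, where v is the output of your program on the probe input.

filter_even | take(3) | reverse ; probe: [-42, -14]

Check, running the answer program on each example:
  [-11, -3, -40, -21, -7, 6, 29, 10] -> [-40, 6, 10] -> [-40, 6, 10] -> [10, 6, -40]
  [-16, 47, -4, 6, -46, -45, -16] -> [-16, -4, 6, -46, -16] -> [-16, -4, 6] -> [6, -4, -16]
  [27, -8, -34, 43, -42, -4, -43, -13] -> [-8, -34, -42, -4] -> [-8, -34, -42] -> [-42, -34, -8]
  [23, -17, 27, -40, 41, 49] -> [-40] -> [-40] -> [-40]
  [8, 12, 22, 34, 32, 34] -> [8, 12, 22, 34, 32, 34] -> [8, 12, 22] -> [22, 12, 8]
  [12, 7, -47, -26, -26, 41] -> [12, -26, -26] -> [12, -26, -26] -> [-26, -26, 12]
  probe: [-14, -49, -42, -5] -> [-14, -42] -> [-14, -42] -> [-42, -14]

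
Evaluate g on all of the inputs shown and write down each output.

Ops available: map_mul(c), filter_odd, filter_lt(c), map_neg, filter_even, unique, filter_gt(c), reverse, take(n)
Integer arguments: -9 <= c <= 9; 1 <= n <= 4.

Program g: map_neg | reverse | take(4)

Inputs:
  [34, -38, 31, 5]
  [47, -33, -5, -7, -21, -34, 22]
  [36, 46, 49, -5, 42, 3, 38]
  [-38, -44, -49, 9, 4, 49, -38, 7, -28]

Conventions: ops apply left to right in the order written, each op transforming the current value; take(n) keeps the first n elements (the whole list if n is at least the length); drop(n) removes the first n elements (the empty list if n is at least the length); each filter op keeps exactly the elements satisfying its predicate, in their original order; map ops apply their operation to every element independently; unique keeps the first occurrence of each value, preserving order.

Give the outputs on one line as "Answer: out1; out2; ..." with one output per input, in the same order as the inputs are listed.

[-5, -31, 38, -34]; [-22, 34, 21, 7]; [-38, -3, -42, 5]; [28, -7, 38, -49]

Execution, op by op:
  [34, -38, 31, 5] -> [-34, 38, -31, -5] -> [-5, -31, 38, -34] -> [-5, -31, 38, -34]
  [47, -33, -5, -7, -21, -34, 22] -> [-47, 33, 5, 7, 21, 34, -22] -> [-22, 34, 21, 7, 5, 33, -47] -> [-22, 34, 21, 7]
  [36, 46, 49, -5, 42, 3, 38] -> [-36, -46, -49, 5, -42, -3, -38] -> [-38, -3, -42, 5, -49, -46, -36] -> [-38, -3, -42, 5]
  [-38, -44, -49, 9, 4, 49, -38, 7, -28] -> [38, 44, 49, -9, -4, -49, 38, -7, 28] -> [28, -7, 38, -49, -4, -9, 49, 44, 38] -> [28, -7, 38, -49]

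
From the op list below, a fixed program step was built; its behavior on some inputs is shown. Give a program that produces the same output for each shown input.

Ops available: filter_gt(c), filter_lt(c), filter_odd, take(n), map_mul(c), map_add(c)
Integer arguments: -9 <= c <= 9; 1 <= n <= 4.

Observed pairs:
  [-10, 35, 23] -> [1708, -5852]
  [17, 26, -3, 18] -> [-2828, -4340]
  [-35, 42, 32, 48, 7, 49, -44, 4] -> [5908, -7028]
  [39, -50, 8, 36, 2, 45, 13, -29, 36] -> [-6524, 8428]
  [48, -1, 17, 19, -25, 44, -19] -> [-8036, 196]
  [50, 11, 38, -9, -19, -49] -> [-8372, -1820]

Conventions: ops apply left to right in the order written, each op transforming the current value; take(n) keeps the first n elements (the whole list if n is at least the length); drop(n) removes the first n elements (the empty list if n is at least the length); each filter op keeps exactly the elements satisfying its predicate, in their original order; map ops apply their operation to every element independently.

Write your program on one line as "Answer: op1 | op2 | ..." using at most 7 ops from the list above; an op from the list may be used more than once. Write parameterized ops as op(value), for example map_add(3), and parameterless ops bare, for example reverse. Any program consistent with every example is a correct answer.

map_mul(6) | map_add(-1) | map_mul(-7) | map_mul(4) | take(4) | take(2)

Check, running the answer program on each example:
  [-10, 35, 23] -> [-60, 210, 138] -> [-61, 209, 137] -> [427, -1463, -959] -> [1708, -5852, -3836] -> [1708, -5852, -3836] -> [1708, -5852]
  [17, 26, -3, 18] -> [102, 156, -18, 108] -> [101, 155, -19, 107] -> [-707, -1085, 133, -749] -> [-2828, -4340, 532, -2996] -> [-2828, -4340, 532, -2996] -> [-2828, -4340]
  [-35, 42, 32, 48, 7, 49, -44, 4] -> [-210, 252, 192, 288, 42, 294, -264, 24] -> [-211, 251, 191, 287, 41, 293, -265, 23] -> [1477, -1757, -1337, -2009, -287, -2051, 1855, -161] -> [5908, -7028, -5348, -8036, -1148, -8204, 7420, -644] -> [5908, -7028, -5348, -8036] -> [5908, -7028]
  [39, -50, 8, 36, 2, 45, 13, -29, 36] -> [234, -300, 48, 216, 12, 270, 78, -174, 216] -> [233, -301, 47, 215, 11, 269, 77, -175, 215] -> [-1631, 2107, -329, -1505, -77, -1883, -539, 1225, -1505] -> [-6524, 8428, -1316, -6020, -308, -7532, -2156, 4900, -6020] -> [-6524, 8428, -1316, -6020] -> [-6524, 8428]
  [48, -1, 17, 19, -25, 44, -19] -> [288, -6, 102, 114, -150, 264, -114] -> [287, -7, 101, 113, -151, 263, -115] -> [-2009, 49, -707, -791, 1057, -1841, 805] -> [-8036, 196, -2828, -3164, 4228, -7364, 3220] -> [-8036, 196, -2828, -3164] -> [-8036, 196]
  [50, 11, 38, -9, -19, -49] -> [300, 66, 228, -54, -114, -294] -> [299, 65, 227, -55, -115, -295] -> [-2093, -455, -1589, 385, 805, 2065] -> [-8372, -1820, -6356, 1540, 3220, 8260] -> [-8372, -1820, -6356, 1540] -> [-8372, -1820]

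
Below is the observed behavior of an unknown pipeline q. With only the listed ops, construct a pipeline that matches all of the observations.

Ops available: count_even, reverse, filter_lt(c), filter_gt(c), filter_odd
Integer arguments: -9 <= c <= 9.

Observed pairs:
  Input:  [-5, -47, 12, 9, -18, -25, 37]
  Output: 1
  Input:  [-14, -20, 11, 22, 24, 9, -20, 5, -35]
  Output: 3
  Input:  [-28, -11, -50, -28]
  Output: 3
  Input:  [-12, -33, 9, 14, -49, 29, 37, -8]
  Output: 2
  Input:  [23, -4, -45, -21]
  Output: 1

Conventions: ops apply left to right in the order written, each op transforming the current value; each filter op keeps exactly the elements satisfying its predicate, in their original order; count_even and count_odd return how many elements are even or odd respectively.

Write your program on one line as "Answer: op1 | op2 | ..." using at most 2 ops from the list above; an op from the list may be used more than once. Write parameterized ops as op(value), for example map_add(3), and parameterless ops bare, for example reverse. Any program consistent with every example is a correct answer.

filter_lt(0) | count_even

Check, running the answer program on each example:
  [-5, -47, 12, 9, -18, -25, 37] -> [-5, -47, -18, -25] -> 1
  [-14, -20, 11, 22, 24, 9, -20, 5, -35] -> [-14, -20, -20, -35] -> 3
  [-28, -11, -50, -28] -> [-28, -11, -50, -28] -> 3
  [-12, -33, 9, 14, -49, 29, 37, -8] -> [-12, -33, -49, -8] -> 2
  [23, -4, -45, -21] -> [-4, -45, -21] -> 1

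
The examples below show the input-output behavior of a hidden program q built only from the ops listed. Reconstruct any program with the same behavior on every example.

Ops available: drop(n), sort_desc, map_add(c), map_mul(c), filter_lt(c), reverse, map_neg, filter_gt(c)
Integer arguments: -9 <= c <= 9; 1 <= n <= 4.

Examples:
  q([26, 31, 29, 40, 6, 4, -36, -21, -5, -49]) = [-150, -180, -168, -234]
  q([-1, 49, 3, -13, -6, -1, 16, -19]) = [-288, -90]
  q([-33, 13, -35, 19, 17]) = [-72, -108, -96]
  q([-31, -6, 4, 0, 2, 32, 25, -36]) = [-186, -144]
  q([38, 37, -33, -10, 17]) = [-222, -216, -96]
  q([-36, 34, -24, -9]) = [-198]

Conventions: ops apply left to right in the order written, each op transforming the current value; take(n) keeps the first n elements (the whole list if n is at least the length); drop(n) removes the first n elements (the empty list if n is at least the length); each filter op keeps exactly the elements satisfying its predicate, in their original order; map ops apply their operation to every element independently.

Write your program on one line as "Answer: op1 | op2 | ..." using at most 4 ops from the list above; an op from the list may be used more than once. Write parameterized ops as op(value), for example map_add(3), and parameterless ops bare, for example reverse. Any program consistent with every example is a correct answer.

filter_gt(8) | map_add(-1) | map_mul(6) | map_neg

Check, running the answer program on each example:
  [26, 31, 29, 40, 6, 4, -36, -21, -5, -49] -> [26, 31, 29, 40] -> [25, 30, 28, 39] -> [150, 180, 168, 234] -> [-150, -180, -168, -234]
  [-1, 49, 3, -13, -6, -1, 16, -19] -> [49, 16] -> [48, 15] -> [288, 90] -> [-288, -90]
  [-33, 13, -35, 19, 17] -> [13, 19, 17] -> [12, 18, 16] -> [72, 108, 96] -> [-72, -108, -96]
  [-31, -6, 4, 0, 2, 32, 25, -36] -> [32, 25] -> [31, 24] -> [186, 144] -> [-186, -144]
  [38, 37, -33, -10, 17] -> [38, 37, 17] -> [37, 36, 16] -> [222, 216, 96] -> [-222, -216, -96]
  [-36, 34, -24, -9] -> [34] -> [33] -> [198] -> [-198]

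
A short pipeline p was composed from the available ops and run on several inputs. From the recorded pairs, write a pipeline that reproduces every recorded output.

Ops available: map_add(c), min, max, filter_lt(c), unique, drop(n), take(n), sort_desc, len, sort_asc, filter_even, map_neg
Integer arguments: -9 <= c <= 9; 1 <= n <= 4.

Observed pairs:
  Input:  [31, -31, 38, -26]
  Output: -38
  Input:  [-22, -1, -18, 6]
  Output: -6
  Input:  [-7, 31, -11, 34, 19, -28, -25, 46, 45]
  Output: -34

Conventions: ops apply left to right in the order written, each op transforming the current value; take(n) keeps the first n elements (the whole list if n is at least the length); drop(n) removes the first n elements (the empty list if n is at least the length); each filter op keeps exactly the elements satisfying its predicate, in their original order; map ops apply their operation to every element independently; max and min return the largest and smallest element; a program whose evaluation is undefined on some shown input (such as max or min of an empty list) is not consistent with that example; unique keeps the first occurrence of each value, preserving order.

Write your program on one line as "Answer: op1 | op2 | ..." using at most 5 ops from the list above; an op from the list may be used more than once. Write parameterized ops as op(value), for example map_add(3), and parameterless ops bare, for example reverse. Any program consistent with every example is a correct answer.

map_neg | take(4) | filter_even | min

Check, running the answer program on each example:
  [31, -31, 38, -26] -> [-31, 31, -38, 26] -> [-31, 31, -38, 26] -> [-38, 26] -> -38
  [-22, -1, -18, 6] -> [22, 1, 18, -6] -> [22, 1, 18, -6] -> [22, 18, -6] -> -6
  [-7, 31, -11, 34, 19, -28, -25, 46, 45] -> [7, -31, 11, -34, -19, 28, 25, -46, -45] -> [7, -31, 11, -34] -> [-34] -> -34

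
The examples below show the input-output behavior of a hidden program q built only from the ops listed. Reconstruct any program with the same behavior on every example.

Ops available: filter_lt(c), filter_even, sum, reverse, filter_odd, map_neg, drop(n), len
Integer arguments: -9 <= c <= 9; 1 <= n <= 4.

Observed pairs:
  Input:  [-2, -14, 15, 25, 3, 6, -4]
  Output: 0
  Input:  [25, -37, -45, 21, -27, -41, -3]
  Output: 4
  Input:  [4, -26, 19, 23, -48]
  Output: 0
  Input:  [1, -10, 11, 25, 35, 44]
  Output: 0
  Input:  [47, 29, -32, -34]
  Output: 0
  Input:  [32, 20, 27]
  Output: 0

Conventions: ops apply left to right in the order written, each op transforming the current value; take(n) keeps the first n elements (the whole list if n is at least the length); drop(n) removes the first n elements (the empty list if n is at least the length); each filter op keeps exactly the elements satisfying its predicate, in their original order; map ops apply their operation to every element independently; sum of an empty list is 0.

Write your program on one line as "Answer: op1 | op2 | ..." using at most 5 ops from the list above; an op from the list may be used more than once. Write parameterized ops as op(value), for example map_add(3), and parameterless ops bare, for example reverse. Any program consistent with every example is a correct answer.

filter_lt(6) | filter_lt(-8) | filter_odd | len

Check, running the answer program on each example:
  [-2, -14, 15, 25, 3, 6, -4] -> [-2, -14, 3, -4] -> [-14] -> [] -> 0
  [25, -37, -45, 21, -27, -41, -3] -> [-37, -45, -27, -41, -3] -> [-37, -45, -27, -41] -> [-37, -45, -27, -41] -> 4
  [4, -26, 19, 23, -48] -> [4, -26, -48] -> [-26, -48] -> [] -> 0
  [1, -10, 11, 25, 35, 44] -> [1, -10] -> [-10] -> [] -> 0
  [47, 29, -32, -34] -> [-32, -34] -> [-32, -34] -> [] -> 0
  [32, 20, 27] -> [] -> [] -> [] -> 0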